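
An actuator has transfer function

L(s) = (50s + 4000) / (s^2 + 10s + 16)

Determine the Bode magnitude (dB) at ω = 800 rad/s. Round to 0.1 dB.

-24.0 dB

Substitute s = j800:
Numerator: 50(j800) + 4000 = 4000 + j40000
Denominator: (j800)^2 + 10(j800) + 16 = -639984 + j8000
|N| = √(4000² + 40000²) ≈ 40200, ∠N ≈ 84.29°
|D| = √(639984² + 8000²) ≈ 6.4003e+05, ∠D ≈ 179.28°
|L| = 40200 / 6.4003e+05 ≈ 0.06281
Gain = 20 log₁₀(0.06281) ≈ -24.04 dB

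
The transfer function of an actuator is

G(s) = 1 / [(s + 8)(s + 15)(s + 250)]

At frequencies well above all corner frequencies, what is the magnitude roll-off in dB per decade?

Each pole contributes −20 dB/decade at high frequency; each zero contributes +20 dB/decade.
Net: 0 zero(s) − 3 pole(s) → -60 dB/decade.

-60 dB/decade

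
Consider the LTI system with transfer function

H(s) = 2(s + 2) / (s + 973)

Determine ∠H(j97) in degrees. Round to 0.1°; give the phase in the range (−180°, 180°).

At s = jω = j97:
zero (s+2): 2 + j97 → |·| = √(2²+97²) = √9413 ≈ 97.021, ∠ = arctan(97/2) ≈ 88.82°
pole (s+973): 973 + j97 → |·| = √(973²+97²) = √956138 ≈ 977.82, ∠ = arctan(97/973) ≈ 5.69°
∠H = 88.82° − 5.69° = 83.13°

83.1°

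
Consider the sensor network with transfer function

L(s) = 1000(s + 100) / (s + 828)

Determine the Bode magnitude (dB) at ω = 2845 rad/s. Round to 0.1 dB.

At s = jω = j2845:
zero (s+100): 100 + j2845 → |·| = √(100²+2845²) = √8104025 ≈ 2846.8, ∠ = arctan(2845/100) ≈ 87.99°
pole (s+828): 828 + j2845 → |·| = √(828²+2845²) = √8779609 ≈ 2963, ∠ = arctan(2845/828) ≈ 73.77°
|L| = 1000 · 2846.8 / 2963 ≈ 960.78
Gain = 20 log₁₀(960.78) ≈ 59.65 dB

59.7 dB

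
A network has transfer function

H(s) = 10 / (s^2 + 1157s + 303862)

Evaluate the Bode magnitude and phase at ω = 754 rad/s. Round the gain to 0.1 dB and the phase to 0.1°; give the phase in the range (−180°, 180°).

Substitute s = j754:
Numerator: 10 = 10 + j0
Denominator: (j754)^2 + 1157(j754) + 303862 = -264654 + j872378
|N| = √(10² + 0²) ≈ 10, ∠N ≈ 0.00°
|D| = √(264654² + 872378²) ≈ 9.1164e+05, ∠D ≈ 106.88°
|H| = 10 / 9.1164e+05 ≈ 1.0969e-05
Gain = 20 log₁₀(1.0969e-05) ≈ -99.20 dB
∠H = 0.00° − 106.88° = -106.88°

-99.2 dB, -106.9°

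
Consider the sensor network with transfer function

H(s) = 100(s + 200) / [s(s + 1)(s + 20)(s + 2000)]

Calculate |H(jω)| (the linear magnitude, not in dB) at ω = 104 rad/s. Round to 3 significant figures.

9.83e-06

At s = jω = j104:
zero (s+200): 200 + j104 → |·| = √(200²+104²) = √50816 ≈ 225.42, ∠ = arctan(104/200) ≈ 27.47°
pole (s+1): 1 + j104 → |·| = √(1²+104²) = √10817 ≈ 104, ∠ = arctan(104/1) ≈ 89.45°
pole (s+20): 20 + j104 → |·| = √(20²+104²) = √11216 ≈ 105.91, ∠ = arctan(104/20) ≈ 79.11°
pole (s+2000): 2000 + j104 → |·| = √(2000²+104²) = √4010816 ≈ 2002.7, ∠ = arctan(104/2000) ≈ 2.98°
pole at origin: |s| = 104, ∠ = 90.00° (in denominator)
|H| = 100 · 225.42 / 2.2941e+09 ≈ 9.8261e-06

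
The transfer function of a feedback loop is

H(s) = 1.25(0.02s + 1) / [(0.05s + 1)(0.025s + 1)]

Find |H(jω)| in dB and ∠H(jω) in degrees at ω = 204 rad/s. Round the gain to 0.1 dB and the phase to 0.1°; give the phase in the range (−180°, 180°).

-20.1 dB, -87.1°

At ω = 204 rad/s:
zero (1 + j204·0.02) = 1 + j4.08 → |·| ≈ 4.2008, ∠ ≈ 76.23°
pole (1 + j204·0.05) = 1 + j10.2 → |·| ≈ 10.249, ∠ ≈ 84.40°
pole (1 + j204·0.025) = 1 + j5.1 → |·| ≈ 5.1971, ∠ ≈ 78.91°
|H| = 1.25 · 4.2008 / (10.249 · 5.1971) ≈ 0.098582
Gain = 20 log₁₀(0.098582) ≈ -20.12 dB
∠H = (76.23°) − (84.40° + 78.91°) = -87.08°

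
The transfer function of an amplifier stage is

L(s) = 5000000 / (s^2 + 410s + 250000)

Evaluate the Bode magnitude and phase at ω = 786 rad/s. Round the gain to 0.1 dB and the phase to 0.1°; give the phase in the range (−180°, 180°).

At s = jω = j786:
quadratic: (j786)² + 410·j786 + 250000 = -367796 + j322260 → |·| ≈ 4.89e+05, ∠ ≈ 138.78°
|L| = 5000000 / 4.89e+05 ≈ 10.225
Gain = 20 log₁₀(10.225) ≈ 20.19 dB
∠L = 0.00° − 138.78° = -138.78°

20.2 dB, -138.8°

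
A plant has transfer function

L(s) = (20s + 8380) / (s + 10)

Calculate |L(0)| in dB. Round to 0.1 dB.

L(0) = 8380 / 10 = 838
20 log₁₀(838) ≈ 58.46 dB

58.5 dB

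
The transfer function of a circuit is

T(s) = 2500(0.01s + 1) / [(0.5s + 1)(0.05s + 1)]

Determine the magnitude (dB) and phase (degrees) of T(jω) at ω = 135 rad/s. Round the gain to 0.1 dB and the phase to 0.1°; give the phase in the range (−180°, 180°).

19.2 dB, -117.3°

At ω = 135 rad/s:
zero (1 + j135·0.01) = 1 + j1.35 → |·| ≈ 1.68, ∠ ≈ 53.47°
pole (1 + j135·0.5) = 1 + j67.5 → |·| ≈ 67.507, ∠ ≈ 89.15°
pole (1 + j135·0.05) = 1 + j6.75 → |·| ≈ 6.8237, ∠ ≈ 81.57°
|T| = 2500 · 1.68 / (67.507 · 6.8237) ≈ 9.1176
Gain = 20 log₁₀(9.1176) ≈ 19.20 dB
∠T = (53.47°) − (89.15° + 81.57°) = -117.25°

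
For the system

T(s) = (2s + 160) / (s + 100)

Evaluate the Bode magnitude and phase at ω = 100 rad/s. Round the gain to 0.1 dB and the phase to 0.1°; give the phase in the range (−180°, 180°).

5.2 dB, 6.3°

Substitute s = j100:
Numerator: 2(j100) + 160 = 160 + j200
Denominator: (j100) + 100 = 100 + j100
|N| = √(160² + 200²) ≈ 256.12, ∠N ≈ 51.34°
|D| = √(100² + 100²) ≈ 141.42, ∠D ≈ 45.00°
|T| = 256.12 / 141.42 ≈ 1.8111
Gain = 20 log₁₀(1.8111) ≈ 5.16 dB
∠T = 51.34° − 45.00° = 6.34°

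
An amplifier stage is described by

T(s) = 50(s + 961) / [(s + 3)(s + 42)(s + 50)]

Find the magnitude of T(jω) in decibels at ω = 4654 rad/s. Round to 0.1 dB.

-112.6 dB

At s = jω = j4654:
zero (s+961): 961 + j4654 → |·| = √(961²+4654²) = √22583237 ≈ 4752.2, ∠ = arctan(4654/961) ≈ 78.33°
pole (s+3): 3 + j4654 → |·| = √(3²+4654²) = √21659725 ≈ 4654, ∠ = arctan(4654/3) ≈ 89.96°
pole (s+42): 42 + j4654 → |·| = √(42²+4654²) = √21661480 ≈ 4654.2, ∠ = arctan(4654/42) ≈ 89.48°
pole (s+50): 50 + j4654 → |·| = √(50²+4654²) = √21662216 ≈ 4654.3, ∠ = arctan(4654/50) ≈ 89.38°
|T| = 50 · 4752.2 / 1.0082e+11 ≈ 2.3568e-06
Gain = 20 log₁₀(2.3568e-06) ≈ -112.55 dB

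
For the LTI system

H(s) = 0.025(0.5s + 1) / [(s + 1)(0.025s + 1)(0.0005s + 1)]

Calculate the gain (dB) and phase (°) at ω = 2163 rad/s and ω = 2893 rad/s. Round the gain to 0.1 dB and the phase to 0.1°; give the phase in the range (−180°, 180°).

At ω = 2163 rad/s:
zero (1 + j2163·0.5) = 1 + j1081.5 → |·| ≈ 1081.5, ∠ ≈ 89.95°
pole (1 + j2163·1) = 1 + j2163 → |·| ≈ 2163, ∠ ≈ 89.97°
pole (1 + j2163·0.025) = 1 + j54.075 → |·| ≈ 54.084, ∠ ≈ 88.94°
pole (1 + j2163·0.0005) = 1 + j1.0815 → |·| ≈ 1.473, ∠ ≈ 47.24°
|H| = 0.025 · 1081.5 / (2163 · 54.084 · 1.473) ≈ 0.00015691
Gain = 20 log₁₀(0.00015691) ≈ -76.09 dB
∠H = (89.95°) − (89.97° + 88.94° + 47.24°) = -136.20°

At ω = 2893 rad/s:
zero (1 + j2893·0.5) = 1 + j1446.5 → |·| ≈ 1446.5, ∠ ≈ 89.96°
pole (1 + j2893·1) = 1 + j2893 → |·| ≈ 2893, ∠ ≈ 89.98°
pole (1 + j2893·0.025) = 1 + j72.325 → |·| ≈ 72.332, ∠ ≈ 89.21°
pole (1 + j2893·0.0005) = 1 + j1.4465 → |·| ≈ 1.7585, ∠ ≈ 55.34°
|H| = 0.025 · 1446.5 / (2893 · 72.332 · 1.7585) ≈ 9.8274e-05
Gain = 20 log₁₀(9.8274e-05) ≈ -80.15 dB
∠H = (89.96°) − (89.98° + 89.21° + 55.34°) = -144.57°

ω = 2163: -76.1 dB, -136.2°; ω = 2893: -80.2 dB, -144.6°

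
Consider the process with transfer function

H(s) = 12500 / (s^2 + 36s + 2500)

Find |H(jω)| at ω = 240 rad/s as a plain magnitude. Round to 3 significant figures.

0.224

At s = jω = j240:
quadratic: (j240)² + 36·j240 + 2500 = -55100 + j8640 → |·| ≈ 55773, ∠ ≈ 171.09°
|H| = 12500 / 55773 ≈ 0.22412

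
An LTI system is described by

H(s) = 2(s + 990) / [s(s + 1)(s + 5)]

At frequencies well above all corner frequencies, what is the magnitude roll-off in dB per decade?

Each pole contributes −20 dB/decade at high frequency; each zero contributes +20 dB/decade.
Net: 1 zero(s) − 3 pole(s) → -40 dB/decade.

-40 dB/decade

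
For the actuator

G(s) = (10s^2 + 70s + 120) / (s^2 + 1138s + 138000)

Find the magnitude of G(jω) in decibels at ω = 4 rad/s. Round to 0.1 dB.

Substitute s = j4:
Numerator: 10(j4)^2 + 70(j4) + 120 = -40 + j280
Denominator: (j4)^2 + 1138(j4) + 138000 = 137984 + j4552
|N| = √(40² + 280²) ≈ 282.84, ∠N ≈ 98.13°
|D| = √(137984² + 4552²) ≈ 1.3806e+05, ∠D ≈ 1.89°
|G| = 282.84 / 1.3806e+05 ≈ 0.0020487
Gain = 20 log₁₀(0.0020487) ≈ -53.77 dB

-53.8 dB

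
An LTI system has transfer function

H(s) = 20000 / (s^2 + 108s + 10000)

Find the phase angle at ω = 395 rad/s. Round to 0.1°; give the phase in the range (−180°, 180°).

-163.7°

At s = jω = j395:
quadratic: (j395)² + 108·j395 + 10000 = -146025 + j42660 → |·| ≈ 1.5213e+05, ∠ ≈ 163.71°
∠H = 0.00° − 163.71° = -163.71°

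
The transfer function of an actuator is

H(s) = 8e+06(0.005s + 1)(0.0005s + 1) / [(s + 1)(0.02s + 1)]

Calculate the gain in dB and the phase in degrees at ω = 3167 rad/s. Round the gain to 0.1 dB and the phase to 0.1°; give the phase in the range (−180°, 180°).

61.5 dB, -35.0°

At ω = 3167 rad/s:
zero (1 + j3167·0.005) = 1 + j15.835 → |·| ≈ 15.867, ∠ ≈ 86.39°
zero (1 + j3167·0.0005) = 1 + j1.5835 → |·| ≈ 1.8728, ∠ ≈ 57.73°
pole (1 + j3167·1) = 1 + j3167 → |·| ≈ 3167, ∠ ≈ 89.98°
pole (1 + j3167·0.02) = 1 + j63.34 → |·| ≈ 63.348, ∠ ≈ 89.10°
|H| = 8e+06 · 15.867 · 1.8728 / (3167 · 63.348) ≈ 1184.9
Gain = 20 log₁₀(1184.9) ≈ 61.47 dB
∠H = (86.39° + 57.73°) − (89.98° + 89.10°) = -34.96°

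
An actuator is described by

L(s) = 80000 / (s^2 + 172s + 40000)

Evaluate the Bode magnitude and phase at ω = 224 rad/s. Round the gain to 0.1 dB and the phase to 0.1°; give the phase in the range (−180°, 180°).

6.1 dB, -104.8°

At s = jω = j224:
quadratic: (j224)² + 172·j224 + 40000 = -10176 + j38528 → |·| ≈ 39849, ∠ ≈ 104.80°
|L| = 80000 / 39849 ≈ 2.0076
Gain = 20 log₁₀(2.0076) ≈ 6.05 dB
∠L = 0.00° − 104.80° = -104.80°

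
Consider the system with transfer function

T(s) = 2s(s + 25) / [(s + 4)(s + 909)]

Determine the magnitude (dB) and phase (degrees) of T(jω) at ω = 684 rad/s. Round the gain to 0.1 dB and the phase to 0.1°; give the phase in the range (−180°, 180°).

At s = jω = j684:
zero (s+25): 25 + j684 → |·| = √(25²+684²) = √468481 ≈ 684.46, ∠ = arctan(684/25) ≈ 87.91°
zero at origin: s = j684 → |·| = 684, ∠ = 90.00°
pole (s+4): 4 + j684 → |·| = √(4²+684²) = √467872 ≈ 684.01, ∠ = arctan(684/4) ≈ 89.66°
pole (s+909): 909 + j684 → |·| = √(909²+684²) = √1294137 ≈ 1137.6, ∠ = arctan(684/909) ≈ 36.96°
|T| = 2 · 4.6817e+05 / 7.7813e+05 ≈ 1.2033
Gain = 20 log₁₀(1.2033) ≈ 1.61 dB
∠T = 177.91° − 126.62° = 51.29°

1.6 dB, 51.3°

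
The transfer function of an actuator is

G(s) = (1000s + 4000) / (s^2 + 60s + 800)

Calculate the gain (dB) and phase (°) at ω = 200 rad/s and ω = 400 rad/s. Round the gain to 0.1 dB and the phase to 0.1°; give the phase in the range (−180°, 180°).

Substitute s = j200:
Numerator: 1000(j200) + 4000 = 4000 + j200000
Denominator: (j200)^2 + 60(j200) + 800 = -39200 + j12000
|N| = √(4000² + 200000²) ≈ 2.0004e+05, ∠N ≈ 88.85°
|D| = √(39200² + 12000²) ≈ 40996, ∠D ≈ 162.98°
|G| = 2.0004e+05 / 40996 ≈ 4.8795
Gain = 20 log₁₀(4.8795) ≈ 13.77 dB
∠G = 88.85° − 162.98° = -74.13°

Substitute s = j400:
Numerator: 1000(j400) + 4000 = 4000 + j400000
Denominator: (j400)^2 + 60(j400) + 800 = -159200 + j24000
|N| = √(4000² + 400000²) ≈ 4.0002e+05, ∠N ≈ 89.43°
|D| = √(159200² + 24000²) ≈ 1.61e+05, ∠D ≈ 171.43°
|G| = 4.0002e+05 / 1.61e+05 ≈ 2.4846
Gain = 20 log₁₀(2.4846) ≈ 7.91 dB
∠G = 89.43° − 171.43° = -82.00°

ω = 200: 13.8 dB, -74.1°; ω = 400: 7.9 dB, -82.0°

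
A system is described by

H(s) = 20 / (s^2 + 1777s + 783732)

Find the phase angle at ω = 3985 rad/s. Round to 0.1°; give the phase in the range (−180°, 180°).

Substitute s = j3985:
Numerator: 20 = 20 + j0
Denominator: (j3985)^2 + 1777(j3985) + 783732 = -15096493 + j7081345
|N| = √(20² + 0²) ≈ 20, ∠N ≈ 0.00°
|D| = √(15096493² + 7081345²) ≈ 1.6675e+07, ∠D ≈ 154.87°
∠H = 0.00° − 154.87° = -154.87°

-154.9°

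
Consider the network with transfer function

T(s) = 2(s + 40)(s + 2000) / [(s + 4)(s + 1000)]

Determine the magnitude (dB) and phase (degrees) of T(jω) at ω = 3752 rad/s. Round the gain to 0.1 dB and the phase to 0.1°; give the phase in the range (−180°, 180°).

At s = jω = j3752:
zero (s+40): 40 + j3752 → |·| = √(40²+3752²) = √14079104 ≈ 3752.2, ∠ = arctan(3752/40) ≈ 89.39°
zero (s+2000): 2000 + j3752 → |·| = √(2000²+3752²) = √18077504 ≈ 4251.8, ∠ = arctan(3752/2000) ≈ 61.94°
pole (s+4): 4 + j3752 → |·| = √(4²+3752²) = √14077520 ≈ 3752, ∠ = arctan(3752/4) ≈ 89.94°
pole (s+1000): 1000 + j3752 → |·| = √(1000²+3752²) = √15077504 ≈ 3883, ∠ = arctan(3752/1000) ≈ 75.08°
|T| = 2 · 1.5954e+07 / 1.4569e+07 ≈ 2.1901
Gain = 20 log₁₀(2.1901) ≈ 6.81 dB
∠T = 151.33° − 165.02° = -13.69°

6.8 dB, -13.7°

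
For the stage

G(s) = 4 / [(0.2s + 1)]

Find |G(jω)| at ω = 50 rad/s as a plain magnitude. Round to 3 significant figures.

At ω = 50 rad/s:
pole (1 + j50·0.2) = 1 + j10 → |·| ≈ 10.05, ∠ ≈ 84.29°
|G| = 4 · 1 / (10.05) ≈ 0.39801

0.398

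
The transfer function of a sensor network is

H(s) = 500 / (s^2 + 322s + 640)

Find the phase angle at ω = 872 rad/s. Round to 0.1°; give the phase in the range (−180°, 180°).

Substitute s = j872:
Numerator: 500 = 500 + j0
Denominator: (j872)^2 + 322(j872) + 640 = -759744 + j280784
|N| = √(500² + 0²) ≈ 500, ∠N ≈ 0.00°
|D| = √(759744² + 280784²) ≈ 8.0997e+05, ∠D ≈ 159.72°
∠H = 0.00° − 159.72° = -159.72°

-159.7°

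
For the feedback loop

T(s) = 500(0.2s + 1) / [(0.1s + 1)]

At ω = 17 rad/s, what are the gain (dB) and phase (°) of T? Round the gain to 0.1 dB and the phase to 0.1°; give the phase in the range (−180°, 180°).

At ω = 17 rad/s:
zero (1 + j17·0.2) = 1 + j3.4 → |·| ≈ 3.544, ∠ ≈ 73.61°
pole (1 + j17·0.1) = 1 + j1.7 → |·| ≈ 1.9723, ∠ ≈ 59.53°
|T| = 500 · 3.544 / (1.9723) ≈ 898.44
Gain = 20 log₁₀(898.44) ≈ 59.07 dB
∠T = (73.61°) − (59.53°) = 14.08°

59.1 dB, 14.1°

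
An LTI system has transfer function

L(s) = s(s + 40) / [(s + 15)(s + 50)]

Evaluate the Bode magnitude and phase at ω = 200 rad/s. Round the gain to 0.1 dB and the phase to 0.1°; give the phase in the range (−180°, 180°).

-0.1 dB, 7.0°

At s = jω = j200:
zero (s+40): 40 + j200 → |·| = √(40²+200²) = √41600 ≈ 203.96, ∠ = arctan(200/40) ≈ 78.69°
zero at origin: s = j200 → |·| = 200, ∠ = 90.00°
pole (s+15): 15 + j200 → |·| = √(15²+200²) = √40225 ≈ 200.56, ∠ = arctan(200/15) ≈ 85.71°
pole (s+50): 50 + j200 → |·| = √(50²+200²) = √42500 ≈ 206.16, ∠ = arctan(200/50) ≈ 75.96°
|L| = 1 · 40792 / 41347 ≈ 0.98658
Gain = 20 log₁₀(0.98658) ≈ -0.12 dB
∠L = 168.69° − 161.67° = 7.02°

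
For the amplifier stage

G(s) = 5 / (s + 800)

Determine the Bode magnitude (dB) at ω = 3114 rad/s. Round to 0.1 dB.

At s = jω = j3114:
pole (s+800): 800 + j3114 → |·| = √(800²+3114²) = √10336996 ≈ 3215.1, ∠ = arctan(3114/800) ≈ 75.59°
|G| = 5 / 3215.1 ≈ 0.0015552
Gain = 20 log₁₀(0.0015552) ≈ -56.16 dB

-56.2 dB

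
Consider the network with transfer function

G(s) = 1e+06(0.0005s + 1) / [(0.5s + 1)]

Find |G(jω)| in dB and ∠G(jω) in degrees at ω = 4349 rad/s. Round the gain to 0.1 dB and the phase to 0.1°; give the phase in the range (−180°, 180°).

60.8 dB, -24.7°

At ω = 4349 rad/s:
zero (1 + j4349·0.0005) = 1 + j2.1745 → |·| ≈ 2.3934, ∠ ≈ 65.30°
pole (1 + j4349·0.5) = 1 + j2174.5 → |·| ≈ 2174.5, ∠ ≈ 89.97°
|G| = 1e+06 · 2.3934 / (2174.5) ≈ 1100.7
Gain = 20 log₁₀(1100.7) ≈ 60.83 dB
∠G = (65.30°) − (89.97°) = -24.67°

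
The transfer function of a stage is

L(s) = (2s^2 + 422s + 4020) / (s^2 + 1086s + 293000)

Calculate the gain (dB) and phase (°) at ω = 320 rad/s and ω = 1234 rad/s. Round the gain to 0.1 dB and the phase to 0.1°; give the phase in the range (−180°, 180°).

ω = 320: -4.3 dB, 84.8°; ω = 1234: 4.6 dB, 37.7°

Substitute s = j320:
Numerator: 2(j320)^2 + 422(j320) + 4020 = -200780 + j135040
Denominator: (j320)^2 + 1086(j320) + 293000 = 190600 + j347520
|N| = √(200780² + 135040²) ≈ 2.4197e+05, ∠N ≈ 146.08°
|D| = √(190600² + 347520²) ≈ 3.9636e+05, ∠D ≈ 61.26°
|L| = 2.4197e+05 / 3.9636e+05 ≈ 0.61048
Gain = 20 log₁₀(0.61048) ≈ -4.29 dB
∠L = 146.08° − 61.26° = 84.82°

Substitute s = j1234:
Numerator: 2(j1234)^2 + 422(j1234) + 4020 = -3041492 + j520748
Denominator: (j1234)^2 + 1086(j1234) + 293000 = -1229756 + j1340124
|N| = √(3041492² + 520748²) ≈ 3.0857e+06, ∠N ≈ 170.28°
|D| = √(1229756² + 1340124²) ≈ 1.8189e+06, ∠D ≈ 132.54°
|L| = 3.0857e+06 / 1.8189e+06 ≈ 1.6965
Gain = 20 log₁₀(1.6965) ≈ 4.59 dB
∠L = 170.28° − 132.54° = 37.74°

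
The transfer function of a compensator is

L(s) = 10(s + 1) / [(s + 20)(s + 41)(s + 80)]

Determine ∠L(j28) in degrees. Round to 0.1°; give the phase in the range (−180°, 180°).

-20.1°

At s = jω = j28:
zero (s+1): 1 + j28 → |·| = √(1²+28²) = √785 ≈ 28.018, ∠ = arctan(28/1) ≈ 87.95°
pole (s+20): 20 + j28 → |·| = √(20²+28²) = √1184 ≈ 34.409, ∠ = arctan(28/20) ≈ 54.46°
pole (s+41): 41 + j28 → |·| = √(41²+28²) = √2465 ≈ 49.649, ∠ = arctan(28/41) ≈ 34.33°
pole (s+80): 80 + j28 → |·| = √(80²+28²) = √7184 ≈ 84.758, ∠ = arctan(28/80) ≈ 19.29°
∠L = 87.95° − 108.08° = -20.13°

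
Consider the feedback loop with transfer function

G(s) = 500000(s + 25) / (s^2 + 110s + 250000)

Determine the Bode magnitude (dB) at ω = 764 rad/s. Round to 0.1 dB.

At s = jω = j764:
zero (s+25): 25 + j764 → |·| = √(25²+764²) = √584321 ≈ 764.41, ∠ = arctan(764/25) ≈ 88.13°
quadratic: (j764)² + 110·j764 + 250000 = -333696 + j84040 → |·| ≈ 3.4412e+05, ∠ ≈ 165.86°
|G| = 500000 · 764.41 / 3.4412e+05 ≈ 1110.7
Gain = 20 log₁₀(1110.7) ≈ 60.91 dB

60.9 dB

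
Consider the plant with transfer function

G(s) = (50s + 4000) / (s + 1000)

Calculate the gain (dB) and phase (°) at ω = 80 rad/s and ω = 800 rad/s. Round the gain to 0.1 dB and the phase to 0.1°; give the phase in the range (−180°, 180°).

ω = 80: 15.0 dB, 40.4°; ω = 800: 29.9 dB, 45.6°

Substitute s = j80:
Numerator: 50(j80) + 4000 = 4000 + j4000
Denominator: (j80) + 1000 = 1000 + j80
|N| = √(4000² + 4000²) ≈ 5656.9, ∠N ≈ 45.00°
|D| = √(1000² + 80²) ≈ 1003.2, ∠D ≈ 4.57°
|G| = 5656.9 / 1003.2 ≈ 5.6389
Gain = 20 log₁₀(5.6389) ≈ 15.02 dB
∠G = 45.00° − 4.57° = 40.43°

Substitute s = j800:
Numerator: 50(j800) + 4000 = 4000 + j40000
Denominator: (j800) + 1000 = 1000 + j800
|N| = √(4000² + 40000²) ≈ 40200, ∠N ≈ 84.29°
|D| = √(1000² + 800²) ≈ 1280.6, ∠D ≈ 38.66°
|G| = 40200 / 1280.6 ≈ 31.392
Gain = 20 log₁₀(31.392) ≈ 29.94 dB
∠G = 84.29° − 38.66° = 45.63°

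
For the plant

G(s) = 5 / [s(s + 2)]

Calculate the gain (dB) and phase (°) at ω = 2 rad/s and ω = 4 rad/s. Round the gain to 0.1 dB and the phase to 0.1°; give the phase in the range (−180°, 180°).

At s = jω = j2:
pole (s+2): 2 + j2 → |·| = √(2²+2²) = √8 ≈ 2.8284, ∠ = arctan(2/2) ≈ 45.00°
pole at origin: |s| = 2, ∠ = 90.00° (in denominator)
|G| = 5 / 5.6568 ≈ 0.88389
Gain = 20 log₁₀(0.88389) ≈ -1.07 dB
∠G = 0.00° − 135.00° = -135.00°

At s = jω = j4:
pole (s+2): 2 + j4 → |·| = √(2²+4²) = √20 ≈ 4.4721, ∠ = arctan(4/2) ≈ 63.43°
pole at origin: |s| = 4, ∠ = 90.00° (in denominator)
|G| = 5 / 17.888 ≈ 0.27952
Gain = 20 log₁₀(0.27952) ≈ -11.07 dB
∠G = 0.00° − 153.43° = -153.43°

ω = 2: -1.1 dB, -135.0°; ω = 4: -11.1 dB, -153.4°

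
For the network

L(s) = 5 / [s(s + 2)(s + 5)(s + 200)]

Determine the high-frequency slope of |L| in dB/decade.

-80 dB/decade

Each pole contributes −20 dB/decade at high frequency; each zero contributes +20 dB/decade.
Net: 0 zero(s) − 4 pole(s) → -80 dB/decade.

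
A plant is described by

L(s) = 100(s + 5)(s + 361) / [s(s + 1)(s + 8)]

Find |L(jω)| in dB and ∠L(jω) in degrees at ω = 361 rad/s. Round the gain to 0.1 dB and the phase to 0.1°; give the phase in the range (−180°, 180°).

At s = jω = j361:
zero (s+5): 5 + j361 → |·| = √(5²+361²) = √130346 ≈ 361.03, ∠ = arctan(361/5) ≈ 89.21°
zero (s+361): 361 + j361 → |·| = √(361²+361²) = √260642 ≈ 510.53, ∠ = arctan(361/361) ≈ 45.00°
pole (s+1): 1 + j361 → |·| = √(1²+361²) = √130322 ≈ 361, ∠ = arctan(361/1) ≈ 89.84°
pole (s+8): 8 + j361 → |·| = √(8²+361²) = √130385 ≈ 361.09, ∠ = arctan(361/8) ≈ 88.73°
pole at origin: |s| = 361, ∠ = 90.00° (in denominator)
|L| = 100 · 1.8432e+05 / 4.7058e+07 ≈ 0.39169
Gain = 20 log₁₀(0.39169) ≈ -8.14 dB
∠L = 134.21° − 268.57° = -134.36°

-8.1 dB, -134.4°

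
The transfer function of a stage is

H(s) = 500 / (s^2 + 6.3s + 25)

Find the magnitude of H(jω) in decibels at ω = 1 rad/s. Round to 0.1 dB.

26.1 dB

At s = jω = j1:
quadratic: (j1)² + 6.3·j1 + 25 = 24 + j6.3 → |·| ≈ 24.813, ∠ ≈ 14.71°
|H| = 500 / 24.813 ≈ 20.151
Gain = 20 log₁₀(20.151) ≈ 26.09 dB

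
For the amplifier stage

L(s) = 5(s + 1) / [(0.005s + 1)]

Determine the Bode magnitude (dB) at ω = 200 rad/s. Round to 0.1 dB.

57.0 dB

At ω = 200 rad/s:
zero (1 + j200·1) = 1 + j200 → |·| ≈ 200, ∠ ≈ 89.71°
pole (1 + j200·0.005) = 1 + j1 → |·| ≈ 1.4142, ∠ ≈ 45.00°
|L| = 5 · 200 / (1.4142) ≈ 707.11
Gain = 20 log₁₀(707.11) ≈ 56.99 dB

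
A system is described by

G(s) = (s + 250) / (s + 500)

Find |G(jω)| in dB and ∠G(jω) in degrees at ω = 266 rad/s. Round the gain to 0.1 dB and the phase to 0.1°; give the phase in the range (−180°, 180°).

-3.8 dB, 18.8°

At s = jω = j266:
zero (s+250): 250 + j266 → |·| = √(250²+266²) = √133256 ≈ 365.04, ∠ = arctan(266/250) ≈ 46.78°
pole (s+500): 500 + j266 → |·| = √(500²+266²) = √320756 ≈ 566.35, ∠ = arctan(266/500) ≈ 28.01°
|G| = 1 · 365.04 / 566.35 ≈ 0.64455
Gain = 20 log₁₀(0.64455) ≈ -3.81 dB
∠G = 46.78° − 28.01° = 18.77°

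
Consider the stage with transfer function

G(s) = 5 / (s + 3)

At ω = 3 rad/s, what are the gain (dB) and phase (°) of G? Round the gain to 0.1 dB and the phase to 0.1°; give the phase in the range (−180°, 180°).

Substitute s = j3:
Numerator: 5 = 5 + j0
Denominator: (j3) + 3 = 3 + j3
|N| = √(5² + 0²) ≈ 5, ∠N ≈ 0.00°
|D| = √(3² + 3²) ≈ 4.2426, ∠D ≈ 45.00°
|G| = 5 / 4.2426 ≈ 1.1785
Gain = 20 log₁₀(1.1785) ≈ 1.43 dB
∠G = 0.00° − 45.00° = -45.00°

1.4 dB, -45.0°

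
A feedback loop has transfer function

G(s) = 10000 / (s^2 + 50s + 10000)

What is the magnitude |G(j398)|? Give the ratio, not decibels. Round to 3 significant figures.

0.0668

At s = jω = j398:
quadratic: (j398)² + 50·j398 + 10000 = -148404 + j19900 → |·| ≈ 1.4973e+05, ∠ ≈ 172.36°
|G| = 10000 / 1.4973e+05 ≈ 0.066787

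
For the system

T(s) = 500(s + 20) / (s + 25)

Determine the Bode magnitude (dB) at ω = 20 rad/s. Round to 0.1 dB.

52.9 dB

At s = jω = j20:
zero (s+20): 20 + j20 → |·| = √(20²+20²) = √800 ≈ 28.284, ∠ = arctan(20/20) ≈ 45.00°
pole (s+25): 25 + j20 → |·| = √(25²+20²) = √1025 ≈ 32.016, ∠ = arctan(20/25) ≈ 38.66°
|T| = 500 · 28.284 / 32.016 ≈ 441.72
Gain = 20 log₁₀(441.72) ≈ 52.90 dB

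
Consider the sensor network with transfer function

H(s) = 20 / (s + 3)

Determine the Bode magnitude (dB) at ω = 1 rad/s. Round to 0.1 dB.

Substitute s = j1:
Numerator: 20 = 20 + j0
Denominator: (j1) + 3 = 3 + j1
|N| = √(20² + 0²) ≈ 20, ∠N ≈ 0.00°
|D| = √(3² + 1²) ≈ 3.1623, ∠D ≈ 18.43°
|H| = 20 / 3.1623 ≈ 6.3245
Gain = 20 log₁₀(6.3245) ≈ 16.02 dB

16.0 dB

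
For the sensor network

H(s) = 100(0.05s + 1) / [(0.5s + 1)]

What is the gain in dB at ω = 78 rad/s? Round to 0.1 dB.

At ω = 78 rad/s:
zero (1 + j78·0.05) = 1 + j3.9 → |·| ≈ 4.0262, ∠ ≈ 75.62°
pole (1 + j78·0.5) = 1 + j39 → |·| ≈ 39.013, ∠ ≈ 88.53°
|H| = 100 · 4.0262 / (39.013) ≈ 10.32
Gain = 20 log₁₀(10.32) ≈ 20.27 dB

20.3 dB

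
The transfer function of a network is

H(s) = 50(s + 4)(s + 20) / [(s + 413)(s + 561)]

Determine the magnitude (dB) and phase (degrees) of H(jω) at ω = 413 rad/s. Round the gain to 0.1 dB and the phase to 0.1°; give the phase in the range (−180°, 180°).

26.4 dB, 95.3°

At s = jω = j413:
zero (s+4): 4 + j413 → |·| = √(4²+413²) = √170585 ≈ 413.02, ∠ = arctan(413/4) ≈ 89.45°
zero (s+20): 20 + j413 → |·| = √(20²+413²) = √170969 ≈ 413.48, ∠ = arctan(413/20) ≈ 87.23°
pole (s+413): 413 + j413 → |·| = √(413²+413²) = √341138 ≈ 584.07, ∠ = arctan(413/413) ≈ 45.00°
pole (s+561): 561 + j413 → |·| = √(561²+413²) = √485290 ≈ 696.63, ∠ = arctan(413/561) ≈ 36.36°
|H| = 50 · 1.7078e+05 / 4.0688e+05 ≈ 20.987
Gain = 20 log₁₀(20.987) ≈ 26.44 dB
∠H = 176.68° − 81.36° = 95.32°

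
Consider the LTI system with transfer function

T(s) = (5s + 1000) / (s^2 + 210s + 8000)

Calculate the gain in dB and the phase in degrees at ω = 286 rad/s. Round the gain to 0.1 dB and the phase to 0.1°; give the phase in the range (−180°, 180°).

Substitute s = j286:
Numerator: 5(j286) + 1000 = 1000 + j1430
Denominator: (j286)^2 + 210(j286) + 8000 = -73796 + j60060
|N| = √(1000² + 1430²) ≈ 1745, ∠N ≈ 55.03°
|D| = √(73796² + 60060²) ≈ 95148, ∠D ≈ 140.86°
|T| = 1745 / 95148 ≈ 0.01834
Gain = 20 log₁₀(0.01834) ≈ -34.73 dB
∠T = 55.03° − 140.86° = -85.83°

-34.7 dB, -85.8°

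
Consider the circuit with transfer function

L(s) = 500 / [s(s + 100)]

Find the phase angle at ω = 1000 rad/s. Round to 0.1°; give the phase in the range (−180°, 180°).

-174.3°

At s = jω = j1000:
pole (s+100): 100 + j1000 → |·| = √(100²+1000²) = √1010000 ≈ 1005, ∠ = arctan(1000/100) ≈ 84.29°
pole at origin: |s| = 1000, ∠ = 90.00° (in denominator)
∠L = 0.00° − 174.29° = -174.29°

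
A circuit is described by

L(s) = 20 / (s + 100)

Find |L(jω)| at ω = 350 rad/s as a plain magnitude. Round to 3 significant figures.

Substitute s = j350:
Numerator: 20 = 20 + j0
Denominator: (j350) + 100 = 100 + j350
|N| = √(20² + 0²) ≈ 20, ∠N ≈ 0.00°
|D| = √(100² + 350²) ≈ 364.01, ∠D ≈ 74.05°
|L| = 20 / 364.01 ≈ 0.054944

0.0549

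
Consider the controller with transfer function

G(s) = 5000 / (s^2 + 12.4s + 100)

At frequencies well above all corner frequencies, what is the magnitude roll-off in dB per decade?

Each pole contributes −20 dB/decade at high frequency; each zero contributes +20 dB/decade.
Net: 0 zero(s) − 2 pole(s) → -40 dB/decade.

-40 dB/decade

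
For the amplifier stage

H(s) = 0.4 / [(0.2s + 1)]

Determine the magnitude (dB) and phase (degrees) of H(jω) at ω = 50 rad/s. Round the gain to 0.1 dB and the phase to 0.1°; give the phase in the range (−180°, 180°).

-28.0 dB, -84.3°

At ω = 50 rad/s:
pole (1 + j50·0.2) = 1 + j10 → |·| ≈ 10.05, ∠ ≈ 84.29°
|H| = 0.4 · 1 / (10.05) ≈ 0.039801
Gain = 20 log₁₀(0.039801) ≈ -28.00 dB
∠H = (0°) − (84.29°) = -84.29°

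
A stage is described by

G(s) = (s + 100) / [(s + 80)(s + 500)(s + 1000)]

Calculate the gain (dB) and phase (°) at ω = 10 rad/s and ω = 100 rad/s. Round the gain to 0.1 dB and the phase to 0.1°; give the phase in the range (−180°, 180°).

At s = jω = j10:
zero (s+100): 100 + j10 → |·| = √(100²+10²) = √10100 ≈ 100.5, ∠ = arctan(10/100) ≈ 5.71°
pole (s+80): 80 + j10 → |·| = √(80²+10²) = √6500 ≈ 80.623, ∠ = arctan(10/80) ≈ 7.13°
pole (s+500): 500 + j10 → |·| = √(500²+10²) = √250100 ≈ 500.1, ∠ = arctan(10/500) ≈ 1.15°
pole (s+1000): 1000 + j10 → |·| = √(1000²+10²) = √1000100 ≈ 1000, ∠ = arctan(10/1000) ≈ 0.57°
|G| = 1 · 100.5 / 4.032e+07 ≈ 2.4926e-06
Gain = 20 log₁₀(2.4926e-06) ≈ -112.07 dB
∠G = 5.71° − 8.85° = -3.14°

At s = jω = j100:
zero (s+100): 100 + j100 → |·| = √(100²+100²) = √20000 ≈ 141.42, ∠ = arctan(100/100) ≈ 45.00°
pole (s+80): 80 + j100 → |·| = √(80²+100²) = √16400 ≈ 128.06, ∠ = arctan(100/80) ≈ 51.34°
pole (s+500): 500 + j100 → |·| = √(500²+100²) = √260000 ≈ 509.9, ∠ = arctan(100/500) ≈ 11.31°
pole (s+1000): 1000 + j100 → |·| = √(1000²+100²) = √1010000 ≈ 1005, ∠ = arctan(100/1000) ≈ 5.71°
|G| = 1 · 141.42 / 6.5624e+07 ≈ 2.155e-06
Gain = 20 log₁₀(2.155e-06) ≈ -113.33 dB
∠G = 45.00° − 68.36° = -23.36°

ω = 10: -112.1 dB, -3.1°; ω = 100: -113.3 dB, -23.4°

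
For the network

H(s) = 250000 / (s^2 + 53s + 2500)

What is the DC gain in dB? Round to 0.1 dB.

H(0) = 250000 / 2500 = 100
20 log₁₀(100) ≈ 40.00 dB

40.0 dB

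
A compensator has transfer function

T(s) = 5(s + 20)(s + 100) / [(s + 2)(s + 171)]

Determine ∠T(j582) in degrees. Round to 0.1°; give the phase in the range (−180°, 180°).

4.9°

At s = jω = j582:
zero (s+20): 20 + j582 → |·| = √(20²+582²) = √339124 ≈ 582.34, ∠ = arctan(582/20) ≈ 88.03°
zero (s+100): 100 + j582 → |·| = √(100²+582²) = √348724 ≈ 590.53, ∠ = arctan(582/100) ≈ 80.25°
pole (s+2): 2 + j582 → |·| = √(2²+582²) = √338728 ≈ 582, ∠ = arctan(582/2) ≈ 89.80°
pole (s+171): 171 + j582 → |·| = √(171²+582²) = √367965 ≈ 606.6, ∠ = arctan(582/171) ≈ 73.63°
∠T = 168.28° − 163.43° = 4.85°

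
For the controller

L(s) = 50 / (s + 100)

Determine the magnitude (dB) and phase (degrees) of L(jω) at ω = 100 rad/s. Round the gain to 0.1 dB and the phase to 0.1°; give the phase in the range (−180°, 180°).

-9.0 dB, -45.0°

Substitute s = j100:
Numerator: 50 = 50 + j0
Denominator: (j100) + 100 = 100 + j100
|N| = √(50² + 0²) ≈ 50, ∠N ≈ 0.00°
|D| = √(100² + 100²) ≈ 141.42, ∠D ≈ 45.00°
|L| = 50 / 141.42 ≈ 0.35356
Gain = 20 log₁₀(0.35356) ≈ -9.03 dB
∠L = 0.00° − 45.00° = -45.00°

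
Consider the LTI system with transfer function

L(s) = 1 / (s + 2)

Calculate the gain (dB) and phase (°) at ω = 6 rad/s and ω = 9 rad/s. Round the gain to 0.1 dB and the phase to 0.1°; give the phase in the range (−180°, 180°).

At s = jω = j6:
pole (s+2): 2 + j6 → |·| = √(2²+6²) = √40 ≈ 6.3246, ∠ = arctan(6/2) ≈ 71.57°
|L| = 1 / 6.3246 ≈ 0.15811
Gain = 20 log₁₀(0.15811) ≈ -16.02 dB
∠L = 0.00° − 71.57° = -71.57°

At s = jω = j9:
pole (s+2): 2 + j9 → |·| = √(2²+9²) = √85 ≈ 9.2195, ∠ = arctan(9/2) ≈ 77.47°
|L| = 1 / 9.2195 ≈ 0.10847
Gain = 20 log₁₀(0.10847) ≈ -19.29 dB
∠L = 0.00° − 77.47° = -77.47°

ω = 6: -16.0 dB, -71.6°; ω = 9: -19.3 dB, -77.5°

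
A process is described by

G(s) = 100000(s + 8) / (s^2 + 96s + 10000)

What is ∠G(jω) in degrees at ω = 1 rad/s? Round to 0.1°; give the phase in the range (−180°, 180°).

6.6°

At s = jω = j1:
zero (s+8): 8 + j1 → |·| = √(8²+1²) = √65 ≈ 8.0623, ∠ = arctan(1/8) ≈ 7.13°
quadratic: (j1)² + 96·j1 + 10000 = 9999 + j96 → |·| ≈ 9999.5, ∠ ≈ 0.55°
∠G = 7.13° − 0.55° = 6.58°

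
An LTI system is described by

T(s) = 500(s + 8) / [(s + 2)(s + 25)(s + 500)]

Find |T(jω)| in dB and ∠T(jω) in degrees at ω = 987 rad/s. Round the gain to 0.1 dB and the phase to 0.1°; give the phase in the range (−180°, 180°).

At s = jω = j987:
zero (s+8): 8 + j987 → |·| = √(8²+987²) = √974233 ≈ 987.03, ∠ = arctan(987/8) ≈ 89.54°
pole (s+2): 2 + j987 → |·| = √(2²+987²) = √974173 ≈ 987, ∠ = arctan(987/2) ≈ 89.88°
pole (s+25): 25 + j987 → |·| = √(25²+987²) = √974794 ≈ 987.32, ∠ = arctan(987/25) ≈ 88.55°
pole (s+500): 500 + j987 → |·| = √(500²+987²) = √1224169 ≈ 1106.4, ∠ = arctan(987/500) ≈ 63.13°
|T| = 500 · 987.03 / 1.0782e+09 ≈ 0.00045772
Gain = 20 log₁₀(0.00045772) ≈ -66.79 dB
∠T = 89.54° − 241.56° = -152.02°

-66.8 dB, -152.0°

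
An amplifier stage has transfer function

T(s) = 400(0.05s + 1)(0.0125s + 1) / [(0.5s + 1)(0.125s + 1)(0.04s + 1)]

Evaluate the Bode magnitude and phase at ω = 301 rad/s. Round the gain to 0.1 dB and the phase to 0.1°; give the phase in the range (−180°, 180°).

At ω = 301 rad/s:
zero (1 + j301·0.05) = 1 + j15.05 → |·| ≈ 15.083, ∠ ≈ 86.20°
zero (1 + j301·0.0125) = 1 + j3.7625 → |·| ≈ 3.8931, ∠ ≈ 75.12°
pole (1 + j301·0.5) = 1 + j150.5 → |·| ≈ 150.5, ∠ ≈ 89.62°
pole (1 + j301·0.125) = 1 + j37.625 → |·| ≈ 37.638, ∠ ≈ 88.48°
pole (1 + j301·0.04) = 1 + j12.04 → |·| ≈ 12.081, ∠ ≈ 85.25°
|T| = 400 · 15.083 · 3.8931 / (150.5 · 37.638 · 12.081) ≈ 0.34322
Gain = 20 log₁₀(0.34322) ≈ -9.29 dB
∠T = (86.20° + 75.12°) − (89.62° + 88.48° + 85.25°) = -102.03°

-9.3 dB, -102.0°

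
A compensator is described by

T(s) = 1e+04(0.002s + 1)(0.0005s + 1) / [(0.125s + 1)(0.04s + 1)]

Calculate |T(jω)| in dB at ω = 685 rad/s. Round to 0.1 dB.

17.7 dB

At ω = 685 rad/s:
zero (1 + j685·0.002) = 1 + j1.37 → |·| ≈ 1.6961, ∠ ≈ 53.87°
zero (1 + j685·0.0005) = 1 + j0.3425 → |·| ≈ 1.057, ∠ ≈ 18.91°
pole (1 + j685·0.125) = 1 + j85.625 → |·| ≈ 85.631, ∠ ≈ 89.33°
pole (1 + j685·0.04) = 1 + j27.4 → |·| ≈ 27.418, ∠ ≈ 87.91°
|T| = 1e+04 · 1.6961 · 1.057 / (85.631 · 27.418) ≈ 7.6359
Gain = 20 log₁₀(7.6359) ≈ 17.66 dB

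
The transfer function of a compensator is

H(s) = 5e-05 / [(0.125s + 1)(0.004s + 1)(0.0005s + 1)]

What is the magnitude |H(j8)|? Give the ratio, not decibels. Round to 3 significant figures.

3.53e-05

At ω = 8 rad/s:
pole (1 + j8·0.125) = 1 + j1 → |·| ≈ 1.4142, ∠ ≈ 45.00°
pole (1 + j8·0.004) = 1 + j0.032 → |·| ≈ 1.0005, ∠ ≈ 1.83°
pole (1 + j8·0.0005) = 1 + j0.004 → |·| ≈ 1, ∠ ≈ 0.23°
|H| = 5e-05 · 1 / (1.4142 · 1.0005 · 1) ≈ 3.5338e-05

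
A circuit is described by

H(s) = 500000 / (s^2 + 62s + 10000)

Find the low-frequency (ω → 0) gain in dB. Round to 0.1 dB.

H(0) = 500000 / 10000 = 50
20 log₁₀(50) ≈ 33.98 dB

34.0 dB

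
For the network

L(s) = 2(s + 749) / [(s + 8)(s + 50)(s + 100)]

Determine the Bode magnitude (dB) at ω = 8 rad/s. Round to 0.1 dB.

-31.7 dB

At s = jω = j8:
zero (s+749): 749 + j8 → |·| = √(749²+8²) = √561065 ≈ 749.04, ∠ = arctan(8/749) ≈ 0.61°
pole (s+8): 8 + j8 → |·| = √(8²+8²) = √128 ≈ 11.314, ∠ = arctan(8/8) ≈ 45.00°
pole (s+50): 50 + j8 → |·| = √(50²+8²) = √2564 ≈ 50.636, ∠ = arctan(8/50) ≈ 9.09°
pole (s+100): 100 + j8 → |·| = √(100²+8²) = √10064 ≈ 100.32, ∠ = arctan(8/100) ≈ 4.57°
|L| = 2 · 749.04 / 57473 ≈ 0.026066
Gain = 20 log₁₀(0.026066) ≈ -31.68 dB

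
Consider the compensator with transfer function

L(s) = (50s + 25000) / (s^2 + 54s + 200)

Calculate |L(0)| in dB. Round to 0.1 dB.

41.9 dB

L(0) = 25000 / 200 = 125
20 log₁₀(125) ≈ 41.94 dB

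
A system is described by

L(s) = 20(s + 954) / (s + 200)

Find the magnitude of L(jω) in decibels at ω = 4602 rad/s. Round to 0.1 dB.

26.2 dB

At s = jω = j4602:
zero (s+954): 954 + j4602 → |·| = √(954²+4602²) = √22088520 ≈ 4699.8, ∠ = arctan(4602/954) ≈ 78.29°
pole (s+200): 200 + j4602 → |·| = √(200²+4602²) = √21218404 ≈ 4606.3, ∠ = arctan(4602/200) ≈ 87.51°
|L| = 20 · 4699.8 / 4606.3 ≈ 20.406
Gain = 20 log₁₀(20.406) ≈ 26.20 dB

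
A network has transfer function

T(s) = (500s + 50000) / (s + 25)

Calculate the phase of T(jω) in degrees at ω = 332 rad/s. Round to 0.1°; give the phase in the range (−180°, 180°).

-12.5°

Substitute s = j332:
Numerator: 500(j332) + 50000 = 50000 + j166000
Denominator: (j332) + 25 = 25 + j332
|N| = √(50000² + 166000²) ≈ 1.7337e+05, ∠N ≈ 73.24°
|D| = √(25² + 332²) ≈ 332.94, ∠D ≈ 85.69°
∠T = 73.24° − 85.69° = -12.45°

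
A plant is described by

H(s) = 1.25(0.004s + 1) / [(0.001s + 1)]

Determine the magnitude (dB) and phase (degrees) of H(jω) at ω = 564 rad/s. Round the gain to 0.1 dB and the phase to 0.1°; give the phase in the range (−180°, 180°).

8.6 dB, 36.7°

At ω = 564 rad/s:
zero (1 + j564·0.004) = 1 + j2.256 → |·| ≈ 2.4677, ∠ ≈ 66.09°
pole (1 + j564·0.001) = 1 + j0.564 → |·| ≈ 1.1481, ∠ ≈ 29.42°
|H| = 1.25 · 2.4677 / (1.1481) ≈ 2.6867
Gain = 20 log₁₀(2.6867) ≈ 8.58 dB
∠H = (66.09°) − (29.42°) = 36.67°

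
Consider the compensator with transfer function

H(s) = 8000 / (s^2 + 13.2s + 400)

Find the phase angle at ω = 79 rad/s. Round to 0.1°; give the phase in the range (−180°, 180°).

At s = jω = j79:
quadratic: (j79)² + 13.2·j79 + 400 = -5841 + j1042.8 → |·| ≈ 5933.4, ∠ ≈ 169.88°
∠H = 0.00° − 169.88° = -169.88°

-169.9°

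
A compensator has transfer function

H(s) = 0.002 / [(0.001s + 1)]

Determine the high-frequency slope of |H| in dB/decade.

-20 dB/decade

Each pole contributes −20 dB/decade at high frequency; each zero contributes +20 dB/decade.
Net: 0 zero(s) − 1 pole(s) → -20 dB/decade.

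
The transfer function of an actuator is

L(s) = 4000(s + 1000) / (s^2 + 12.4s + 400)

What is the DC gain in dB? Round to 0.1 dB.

L(0) = 4000·1000 / 400 = 10000
20 log₁₀(10000) ≈ 80.00 dB

80.0 dB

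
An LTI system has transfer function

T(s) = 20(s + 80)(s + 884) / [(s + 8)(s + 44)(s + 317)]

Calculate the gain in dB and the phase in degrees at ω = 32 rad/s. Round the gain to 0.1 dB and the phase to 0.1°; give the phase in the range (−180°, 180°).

8.5 dB, -93.9°

At s = jω = j32:
zero (s+80): 80 + j32 → |·| = √(80²+32²) = √7424 ≈ 86.163, ∠ = arctan(32/80) ≈ 21.80°
zero (s+884): 884 + j32 → |·| = √(884²+32²) = √782480 ≈ 884.58, ∠ = arctan(32/884) ≈ 2.07°
pole (s+8): 8 + j32 → |·| = √(8²+32²) = √1088 ≈ 32.985, ∠ = arctan(32/8) ≈ 75.96°
pole (s+44): 44 + j32 → |·| = √(44²+32²) = √2960 ≈ 54.406, ∠ = arctan(32/44) ≈ 36.03°
pole (s+317): 317 + j32 → |·| = √(317²+32²) = √101513 ≈ 318.61, ∠ = arctan(32/317) ≈ 5.76°
|T| = 20 · 76218 / 5.7177e+05 ≈ 2.666
Gain = 20 log₁₀(2.666) ≈ 8.52 dB
∠T = 23.87° − 117.75° = -93.88°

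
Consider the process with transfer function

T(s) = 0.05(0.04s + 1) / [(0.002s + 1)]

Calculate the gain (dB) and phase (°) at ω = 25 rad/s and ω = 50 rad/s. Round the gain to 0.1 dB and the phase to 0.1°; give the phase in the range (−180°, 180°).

At ω = 25 rad/s:
zero (1 + j25·0.04) = 1 + j1 → |·| ≈ 1.4142, ∠ ≈ 45.00°
pole (1 + j25·0.002) = 1 + j0.05 → |·| ≈ 1.0012, ∠ ≈ 2.86°
|T| = 0.05 · 1.4142 / (1.0012) ≈ 0.070625
Gain = 20 log₁₀(0.070625) ≈ -23.02 dB
∠T = (45.00°) − (2.86°) = 42.14°

At ω = 50 rad/s:
zero (1 + j50·0.04) = 1 + j2 → |·| ≈ 2.2361, ∠ ≈ 63.43°
pole (1 + j50·0.002) = 1 + j0.1 → |·| ≈ 1.005, ∠ ≈ 5.71°
|T| = 0.05 · 2.2361 / (1.005) ≈ 0.11125
Gain = 20 log₁₀(0.11125) ≈ -19.07 dB
∠T = (63.43°) − (5.71°) = 57.72°

ω = 25: -23.0 dB, 42.1°; ω = 50: -19.1 dB, 57.7°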